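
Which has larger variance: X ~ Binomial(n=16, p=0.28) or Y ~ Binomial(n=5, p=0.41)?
X has larger variance (3.2256 > 1.2095)

Compute the variance for each distribution:

X ~ Binomial(n=16, p=0.28):
Var(X) = 3.2256

Y ~ Binomial(n=5, p=0.41):
Var(Y) = 1.2095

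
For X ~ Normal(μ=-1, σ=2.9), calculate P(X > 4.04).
0.041111

We have X ~ Normal(μ=-1, σ=2.9).

P(X > 4.04) = 1 - P(X ≤ 4.04)
                = 1 - F(4.04)
                = 1 - 0.958889
                = 0.041111

So there's approximately a 4.1% chance that X exceeds 4.04.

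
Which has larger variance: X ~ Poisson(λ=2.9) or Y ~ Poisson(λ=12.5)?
Y has larger variance (12.5000 > 2.9000)

Compute the variance for each distribution:

X ~ Poisson(λ=2.9):
Var(X) = 2.9000

Y ~ Poisson(λ=12.5):
Var(Y) = 12.5000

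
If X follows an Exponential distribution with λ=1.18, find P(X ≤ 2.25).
0.929701

We have X ~ Exponential(λ=1.18).

The CDF gives us P(X ≤ k).

Using the CDF:
P(X ≤ 2.25) = 0.929701

This means there's approximately a 93.0% chance that X is at most 2.25.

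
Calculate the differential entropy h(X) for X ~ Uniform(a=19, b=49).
3.4012 nats

We have X ~ Uniform(a=19, b=49).

The differential entropy measures the uncertainty or information content of the distribution.

For a Uniform distribution with a=19, b=49:
h(X) = 3.4012 nats

(In bits, this would be 4.9069 bits.)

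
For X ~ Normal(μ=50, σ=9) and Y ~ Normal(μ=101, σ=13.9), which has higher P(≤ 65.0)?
X has higher probability (P(X ≤ 65.0) = 0.9522 > P(Y ≤ 65.0) = 0.0048)

Compute P(≤ 65.0) for each distribution:

X ~ Normal(μ=50, σ=9):
P(X ≤ 65.0) = 0.9522

Y ~ Normal(μ=101, σ=13.9):
P(Y ≤ 65.0) = 0.0048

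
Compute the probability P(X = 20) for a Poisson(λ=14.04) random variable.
0.029089

We have X ~ Poisson(λ=14.04).

For a Poisson distribution, the PMF gives us the probability of each outcome.

Using the PMF formula:
P(X = 20) = 0.029089

Rounded to 4 decimal places: 0.0291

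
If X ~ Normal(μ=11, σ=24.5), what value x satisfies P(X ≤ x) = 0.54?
13.4606

We have X ~ Normal(μ=11, σ=24.5).

We want to find x such that P(X ≤ x) = 0.54.

This is the 54th percentile, which means 54% of values fall below this point.

Using the inverse CDF (quantile function):
x = F⁻¹(0.54) = 13.4606

Verification: P(X ≤ 13.4606) = 0.54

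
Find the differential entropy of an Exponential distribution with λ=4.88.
-0.5851 nats

We have X ~ Exponential(λ=4.88).

The differential entropy measures the uncertainty or information content of the distribution.

For an Exponential distribution with λ=4.88:
h(X) = -0.5851 nats

(In bits, this would be -0.8442 bits.)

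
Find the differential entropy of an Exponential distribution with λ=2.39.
0.1287 nats

We have X ~ Exponential(λ=2.39).

The differential entropy measures the uncertainty or information content of the distribution.

For an Exponential distribution with λ=2.39:
h(X) = 0.1287 nats

(In bits, this would be 0.1857 bits.)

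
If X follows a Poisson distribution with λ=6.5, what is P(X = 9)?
0.085811

We have X ~ Poisson(λ=6.5).

For a Poisson distribution, the PMF gives us the probability of each outcome.

Using the PMF formula:
P(X = 9) = 0.085811

Rounded to 4 decimal places: 0.0858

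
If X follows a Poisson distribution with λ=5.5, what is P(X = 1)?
0.022477

We have X ~ Poisson(λ=5.5).

For a Poisson distribution, the PMF gives us the probability of each outcome.

Using the PMF formula:
P(X = 1) = 0.022477

Rounded to 4 decimal places: 0.0225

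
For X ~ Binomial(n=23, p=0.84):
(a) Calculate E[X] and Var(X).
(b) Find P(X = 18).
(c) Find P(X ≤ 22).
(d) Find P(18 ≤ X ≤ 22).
(a) E[X] = 19.3200, Var(X) = 3.0912
(b) P(X = 18) = 0.152968
(c) P(X ≤ 22) = 0.981869
(d) P(18 ≤ X ≤ 22) = 0.832067

We have X ~ Binomial(n=23, p=0.84).

(a) Moments:
E[X] = 19.3200
Var(X) = 3.0912
σ = √Var(X) = 1.7582

(b) Point probability using PMF:
P(X = 18) = 0.152968

(c) Cumulative probability using CDF:
P(X ≤ 22) = F(22) = 0.981869

(d) Range probability:
P(18 ≤ X ≤ 22) = P(X ≤ 22) - P(X ≤ 17)
                   = F(22) - F(17)
                   = 0.981869 - 0.149802
                   = 0.832067

This means approximately 83.2% of outcomes fall in the interval [18, 22].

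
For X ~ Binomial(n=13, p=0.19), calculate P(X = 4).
0.139857

We have X ~ Binomial(n=13, p=0.19).

For a Binomial distribution, the PMF gives us the probability of each outcome.

Using the PMF formula:
P(X = 4) = 0.139857

Rounded to 4 decimal places: 0.1399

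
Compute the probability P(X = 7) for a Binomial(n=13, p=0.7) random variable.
0.103022

We have X ~ Binomial(n=13, p=0.7).

For a Binomial distribution, the PMF gives us the probability of each outcome.

Using the PMF formula:
P(X = 7) = 0.103022

Rounded to 4 decimal places: 0.1030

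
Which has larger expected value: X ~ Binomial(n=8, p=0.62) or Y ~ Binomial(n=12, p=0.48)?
Y has larger mean (5.7600 > 4.9600)

Compute the expected value for each distribution:

X ~ Binomial(n=8, p=0.62):
E[X] = 4.9600

Y ~ Binomial(n=12, p=0.48):
E[Y] = 5.7600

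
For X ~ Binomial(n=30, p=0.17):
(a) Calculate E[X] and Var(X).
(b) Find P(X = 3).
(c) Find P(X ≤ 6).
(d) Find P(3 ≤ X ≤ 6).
(a) E[X] = 5.1000, Var(X) = 4.2330
(b) P(X = 3) = 0.130311
(c) P(X ≤ 6) = 0.760958
(d) P(3 ≤ X ≤ 6) = 0.666103

We have X ~ Binomial(n=30, p=0.17).

(a) Moments:
E[X] = 5.1000
Var(X) = 4.2330
σ = √Var(X) = 2.0574

(b) Point probability using PMF:
P(X = 3) = 0.130311

(c) Cumulative probability using CDF:
P(X ≤ 6) = F(6) = 0.760958

(d) Range probability:
P(3 ≤ X ≤ 6) = P(X ≤ 6) - P(X ≤ 2)
                   = F(6) - F(2)
                   = 0.760958 - 0.094855
                   = 0.666103

This means approximately 66.6% of outcomes fall in the interval [3, 6].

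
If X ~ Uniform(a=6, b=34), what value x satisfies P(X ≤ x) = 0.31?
14.6800

We have X ~ Uniform(a=6, b=34).

We want to find x such that P(X ≤ x) = 0.31.

This is the 31st percentile, which means 31% of values fall below this point.

Using the inverse CDF (quantile function):
x = F⁻¹(0.31) = 14.6800

Verification: P(X ≤ 14.6800) = 0.31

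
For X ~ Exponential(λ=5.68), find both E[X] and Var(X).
E[X] = 0.1761, Var(X) = 0.0310

We have X ~ Exponential(λ=5.68).

For an Exponential distribution with λ=5.68:

Expected value:
E[X] = 0.1761

Variance:
Var(X) = 0.0310

Standard deviation:
σ = √Var(X) = 0.1761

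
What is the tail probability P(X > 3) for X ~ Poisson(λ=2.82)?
0.312515

We have X ~ Poisson(λ=2.82).

P(X > 3) = 1 - P(X ≤ 3)
                = 1 - F(3)
                = 1 - 0.687485
                = 0.312515

So there's approximately a 31.3% chance that X exceeds 3.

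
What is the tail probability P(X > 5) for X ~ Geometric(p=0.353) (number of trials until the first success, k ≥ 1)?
0.113376

We have X ~ Geometric(p=0.353) (number of trials until the first success, k ≥ 1).

P(X > 5) = 1 - P(X ≤ 5)
                = 1 - F(5)
                = 1 - 0.886624
                = 0.113376

So there's approximately a 11.3% chance that X exceeds 5.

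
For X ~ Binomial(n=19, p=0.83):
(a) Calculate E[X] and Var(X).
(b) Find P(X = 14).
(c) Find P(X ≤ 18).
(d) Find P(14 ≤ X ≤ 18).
(a) E[X] = 15.7700, Var(X) = 2.6809
(b) P(X = 14) = 0.121575
(c) P(X ≤ 18) = 0.970994
(d) P(14 ≤ X ≤ 18) = 0.881886

We have X ~ Binomial(n=19, p=0.83).

(a) Moments:
E[X] = 15.7700
Var(X) = 2.6809
σ = √Var(X) = 1.6373

(b) Point probability using PMF:
P(X = 14) = 0.121575

(c) Cumulative probability using CDF:
P(X ≤ 18) = F(18) = 0.970994

(d) Range probability:
P(14 ≤ X ≤ 18) = P(X ≤ 18) - P(X ≤ 13)
                   = F(18) - F(13)
                   = 0.970994 - 0.089108
                   = 0.881886

This means approximately 88.2% of outcomes fall in the interval [14, 18].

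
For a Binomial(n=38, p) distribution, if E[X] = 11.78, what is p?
p = 0.31

For a Binomial(n, p) distribution:
E[X] = n × p

Given n = 38 and E[X] = 11.78:
11.78 = 38 × p
p = 11.78 / 38 = 0.31

Verification: Binomial(38, 0.31) has E[X] = 11.78 ✓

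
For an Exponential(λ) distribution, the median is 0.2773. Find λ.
λ = 2.4996

For X ~ Exponential(λ), the CDF is F(x) = 1 - e^(-λx).
The median m satisfies F(m) = 0.5:
1 - e^(-λm) = 0.5
e^(-λm) = 0.5
λm = ln(2)
m = ln(2) / λ

Given m = 0.2773:
λ = ln(2) / 0.2773 = 0.693147 / 0.2773 = 2.4996

Verification: ln(2) / 2.4996 = 0.2773 ✓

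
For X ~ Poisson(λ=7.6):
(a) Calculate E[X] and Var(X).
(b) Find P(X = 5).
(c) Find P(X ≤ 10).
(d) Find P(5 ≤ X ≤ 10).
(a) E[X] = 7.6000, Var(X) = 7.6000
(b) P(X = 5) = 0.105742
(c) P(X ≤ 10) = 0.853513
(d) P(5 ≤ X ≤ 10) = 0.728574

We have X ~ Poisson(λ=7.6).

(a) Moments:
E[X] = 7.6000
Var(X) = 7.6000
σ = √Var(X) = 2.7568

(b) Point probability using PMF:
P(X = 5) = 0.105742

(c) Cumulative probability using CDF:
P(X ≤ 10) = F(10) = 0.853513

(d) Range probability:
P(5 ≤ X ≤ 10) = P(X ≤ 10) - P(X ≤ 4)
                   = F(10) - F(4)
                   = 0.853513 - 0.124939
                   = 0.728574

This means approximately 72.9% of outcomes fall in the interval [5, 10].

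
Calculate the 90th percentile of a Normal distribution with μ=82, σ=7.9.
92.1243

We have X ~ Normal(μ=82, σ=7.9).

We want to find x such that P(X ≤ x) = 0.9.

This is the 90th percentile, which means 90% of values fall below this point.

Using the inverse CDF (quantile function):
x = F⁻¹(0.9) = 92.1243

Verification: P(X ≤ 92.1243) = 0.9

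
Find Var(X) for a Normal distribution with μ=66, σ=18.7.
349.6900

We have X ~ Normal(μ=66, σ=18.7).

For a Normal distribution with μ=66, σ=18.7:
Var(X) = 349.6900

The variance measures the spread of the distribution around the mean.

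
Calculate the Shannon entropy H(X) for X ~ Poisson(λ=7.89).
2.4403 nats

We have X ~ Poisson(λ=7.89).

The Shannon entropy measures the uncertainty or information content of the distribution.

For a Poisson distribution with λ=7.89:
H(X) = 2.4403 nats

(In bits, this would be 3.5207 bits.)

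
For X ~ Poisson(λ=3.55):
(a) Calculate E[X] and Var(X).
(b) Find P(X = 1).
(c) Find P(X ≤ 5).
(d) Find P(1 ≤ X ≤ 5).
(a) E[X] = 3.5500, Var(X) = 3.5500
(b) P(X = 1) = 0.101972
(c) P(X ≤ 5) = 0.850935
(d) P(1 ≤ X ≤ 5) = 0.822210

We have X ~ Poisson(λ=3.55).

(a) Moments:
E[X] = 3.5500
Var(X) = 3.5500
σ = √Var(X) = 1.8841

(b) Point probability using PMF:
P(X = 1) = 0.101972

(c) Cumulative probability using CDF:
P(X ≤ 5) = F(5) = 0.850935

(d) Range probability:
P(1 ≤ X ≤ 5) = P(X ≤ 5) - P(X ≤ 0)
                   = F(5) - F(0)
                   = 0.850935 - 0.028725
                   = 0.822210

This means approximately 82.2% of outcomes fall in the interval [1, 5].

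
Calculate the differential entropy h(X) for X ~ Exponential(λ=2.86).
-0.0508 nats

We have X ~ Exponential(λ=2.86).

The differential entropy measures the uncertainty or information content of the distribution.

For an Exponential distribution with λ=2.86:
h(X) = -0.0508 nats

(In bits, this would be -0.0733 bits.)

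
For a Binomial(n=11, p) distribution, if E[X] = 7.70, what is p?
p = 0.7

For a Binomial(n, p) distribution:
E[X] = n × p

Given n = 11 and E[X] = 7.70:
7.70 = 11 × p
p = 7.70 / 11 = 0.7

Verification: Binomial(11, 0.7) has E[X] = 7.70 ✓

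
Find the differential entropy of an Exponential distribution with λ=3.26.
-0.1817 nats

We have X ~ Exponential(λ=3.26).

The differential entropy measures the uncertainty or information content of the distribution.

For an Exponential distribution with λ=3.26:
h(X) = -0.1817 nats

(In bits, this would be -0.2622 bits.)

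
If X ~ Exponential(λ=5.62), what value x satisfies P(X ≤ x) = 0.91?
0.4285

We have X ~ Exponential(λ=5.62).

We want to find x such that P(X ≤ x) = 0.91.

This is the 91st percentile, which means 91% of values fall below this point.

Using the inverse CDF (quantile function):
x = F⁻¹(0.91) = 0.4285

Verification: P(X ≤ 0.4285) = 0.91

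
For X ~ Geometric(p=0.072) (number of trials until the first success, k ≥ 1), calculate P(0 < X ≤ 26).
0.856700

We have X ~ Geometric(p=0.072) (number of trials until the first success, k ≥ 1).

To find P(0 < X ≤ 26), we use:
P(0 < X ≤ 26) = P(X ≤ 26) - P(X ≤ 0)
                 = F(26) - F(0)
                 = 0.856700 - 0.000000
                 = 0.856700

So there's approximately a 85.7% chance that X falls in this range.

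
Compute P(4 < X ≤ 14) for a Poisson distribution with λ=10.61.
0.861272

We have X ~ Poisson(λ=10.61).

To find P(4 < X ≤ 14), we use:
P(4 < X ≤ 14) = P(X ≤ 14) - P(X ≤ 4)
                 = F(14) - F(4)
                 = 0.880883 - 0.019611
                 = 0.861272

So there's approximately a 86.1% chance that X falls in this range.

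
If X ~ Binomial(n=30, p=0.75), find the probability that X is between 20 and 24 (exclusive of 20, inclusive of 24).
0.600809

We have X ~ Binomial(n=30, p=0.75).

To find P(20 < X ≤ 24), we use:
P(20 < X ≤ 24) = P(X ≤ 24) - P(X ≤ 20)
                 = F(24) - F(20)
                 = 0.797402 - 0.196593
                 = 0.600809

So there's approximately a 60.1% chance that X falls in this range.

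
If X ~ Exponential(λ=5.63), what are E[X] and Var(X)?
E[X] = 0.1776, Var(X) = 0.0315

We have X ~ Exponential(λ=5.63).

For an Exponential distribution with λ=5.63:

Expected value:
E[X] = 0.1776

Variance:
Var(X) = 0.0315

Standard deviation:
σ = √Var(X) = 0.1776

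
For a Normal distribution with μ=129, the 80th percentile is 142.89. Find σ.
σ = 16.5039

For X ~ Normal(μ, σ), the p-th percentile satisfies x = μ + z_p × σ,
where z_p = Φ⁻¹(p) is the standard normal quantile.

Step 1: z_{0.8} = Φ⁻¹(0.8) = 0.8416

Step 2: Solve for σ:
142.89 = 129 + 0.8416 × σ
σ = (142.89 - 129) / 0.8416
σ = 13.89 / 0.8416
σ = 16.5039

Verification: μ + z × σ = 129 + 0.8416 × 16.5039 = 142.89 ✓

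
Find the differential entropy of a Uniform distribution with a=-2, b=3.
1.6094 nats

We have X ~ Uniform(a=-2, b=3).

The differential entropy measures the uncertainty or information content of the distribution.

For a Uniform distribution with a=-2, b=3:
h(X) = 1.6094 nats

(In bits, this would be 2.3219 bits.)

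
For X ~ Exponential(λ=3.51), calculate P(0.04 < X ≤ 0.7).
0.783319

We have X ~ Exponential(λ=3.51).

To find P(0.04 < X ≤ 0.7), we use:
P(0.04 < X ≤ 0.7) = P(X ≤ 0.7) - P(X ≤ 0.04)
                 = F(0.7) - F(0.04)
                 = 0.914308 - 0.130989
                 = 0.783319

So there's approximately a 78.3% chance that X falls in this range.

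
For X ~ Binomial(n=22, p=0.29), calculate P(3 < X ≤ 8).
0.758851

We have X ~ Binomial(n=22, p=0.29).

To find P(3 < X ≤ 8), we use:
P(3 < X ≤ 8) = P(X ≤ 8) - P(X ≤ 3)
                 = F(8) - F(3)
                 = 0.840828 - 0.081977
                 = 0.758851

So there's approximately a 75.9% chance that X falls in this range.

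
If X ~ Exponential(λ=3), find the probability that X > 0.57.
0.180866

We have X ~ Exponential(λ=3).

P(X > 0.57) = 1 - P(X ≤ 0.57)
                = 1 - F(0.57)
                = 1 - 0.819134
                = 0.180866

So there's approximately a 18.1% chance that X exceeds 0.57.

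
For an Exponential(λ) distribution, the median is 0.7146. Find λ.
λ = 0.9700

For X ~ Exponential(λ), the CDF is F(x) = 1 - e^(-λx).
The median m satisfies F(m) = 0.5:
1 - e^(-λm) = 0.5
e^(-λm) = 0.5
λm = ln(2)
m = ln(2) / λ

Given m = 0.7146:
λ = ln(2) / 0.7146 = 0.693147 / 0.7146 = 0.9700

Verification: ln(2) / 0.9700 = 0.7146 ✓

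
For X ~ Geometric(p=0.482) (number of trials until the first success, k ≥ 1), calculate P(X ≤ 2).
0.731676

We have X ~ Geometric(p=0.482) (number of trials until the first success, k ≥ 1).

The CDF gives us P(X ≤ k).

Using the CDF:
P(X ≤ 2) = 0.731676

This means there's approximately a 73.2% chance that X is at most 2.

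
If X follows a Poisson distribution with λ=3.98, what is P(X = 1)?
0.074369

We have X ~ Poisson(λ=3.98).

For a Poisson distribution, the PMF gives us the probability of each outcome.

Using the PMF formula:
P(X = 1) = 0.074369

Rounded to 4 decimal places: 0.0744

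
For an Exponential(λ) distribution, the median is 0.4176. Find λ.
λ = 1.6598

For X ~ Exponential(λ), the CDF is F(x) = 1 - e^(-λx).
The median m satisfies F(m) = 0.5:
1 - e^(-λm) = 0.5
e^(-λm) = 0.5
λm = ln(2)
m = ln(2) / λ

Given m = 0.4176:
λ = ln(2) / 0.4176 = 0.693147 / 0.4176 = 1.6598

Verification: ln(2) / 1.6598 = 0.4176 ✓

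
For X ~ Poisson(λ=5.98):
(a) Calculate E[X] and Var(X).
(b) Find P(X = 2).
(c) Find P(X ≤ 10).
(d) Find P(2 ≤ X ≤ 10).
(a) E[X] = 5.9800, Var(X) = 5.9800
(b) P(X = 2) = 0.045216
(c) P(X ≤ 10) = 0.958200
(d) P(2 ≤ X ≤ 10) = 0.940548

We have X ~ Poisson(λ=5.98).

(a) Moments:
E[X] = 5.9800
Var(X) = 5.9800
σ = √Var(X) = 2.4454

(b) Point probability using PMF:
P(X = 2) = 0.045216

(c) Cumulative probability using CDF:
P(X ≤ 10) = F(10) = 0.958200

(d) Range probability:
P(2 ≤ X ≤ 10) = P(X ≤ 10) - P(X ≤ 1)
                   = F(10) - F(1)
                   = 0.958200 - 0.017651
                   = 0.940548

This means approximately 94.1% of outcomes fall in the interval [2, 10].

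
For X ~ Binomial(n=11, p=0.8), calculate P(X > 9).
0.322123

We have X ~ Binomial(n=11, p=0.8).

P(X > 9) = 1 - P(X ≤ 9)
                = 1 - F(9)
                = 1 - 0.677877
                = 0.322123

So there's approximately a 32.2% chance that X exceeds 9.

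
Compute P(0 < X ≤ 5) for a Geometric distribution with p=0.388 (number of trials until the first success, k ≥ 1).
0.914147

We have X ~ Geometric(p=0.388) (number of trials until the first success, k ≥ 1).

To find P(0 < X ≤ 5), we use:
P(0 < X ≤ 5) = P(X ≤ 5) - P(X ≤ 0)
                 = F(5) - F(0)
                 = 0.914147 - 0.000000
                 = 0.914147

So there's approximately a 91.4% chance that X falls in this range.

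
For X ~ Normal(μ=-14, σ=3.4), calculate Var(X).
11.5600

We have X ~ Normal(μ=-14, σ=3.4).

For a Normal distribution with μ=-14, σ=3.4:
Var(X) = 11.5600

The variance measures the spread of the distribution around the mean.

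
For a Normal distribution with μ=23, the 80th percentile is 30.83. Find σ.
σ = 9.3035

For X ~ Normal(μ, σ), the p-th percentile satisfies x = μ + z_p × σ,
where z_p = Φ⁻¹(p) is the standard normal quantile.

Step 1: z_{0.8} = Φ⁻¹(0.8) = 0.8416

Step 2: Solve for σ:
30.83 = 23 + 0.8416 × σ
σ = (30.83 - 23) / 0.8416
σ = 7.83 / 0.8416
σ = 9.3035

Verification: μ + z × σ = 23 + 0.8416 × 9.3035 = 30.83 ✓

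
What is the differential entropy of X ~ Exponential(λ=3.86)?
-0.3507 nats

We have X ~ Exponential(λ=3.86).

The differential entropy measures the uncertainty or information content of the distribution.

For an Exponential distribution with λ=3.86:
h(X) = -0.3507 nats

(In bits, this would be -0.5059 bits.)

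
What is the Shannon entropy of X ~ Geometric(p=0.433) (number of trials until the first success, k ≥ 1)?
1.5800 nats

We have X ~ Geometric(p=0.433) (number of trials until the first success, k ≥ 1).

The Shannon entropy measures the uncertainty or information content of the distribution.

For a Geometric distribution with p=0.433 (number of trials until the first success, k ≥ 1):
H(X) = 1.5800 nats

(In bits, this would be 2.2795 bits.)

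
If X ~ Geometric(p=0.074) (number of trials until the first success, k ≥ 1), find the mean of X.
13.5135

We have X ~ Geometric(p=0.074) (number of trials until the first success, k ≥ 1).

For a Geometric distribution with p=0.074 (number of trials until the first success, k ≥ 1):
E[X] = 13.5135

This is the expected (average) value of X.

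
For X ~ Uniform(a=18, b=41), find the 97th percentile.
40.3100

We have X ~ Uniform(a=18, b=41).

We want to find x such that P(X ≤ x) = 0.97.

This is the 97th percentile, which means 97% of values fall below this point.

Using the inverse CDF (quantile function):
x = F⁻¹(0.97) = 40.3100

Verification: P(X ≤ 40.3100) = 0.97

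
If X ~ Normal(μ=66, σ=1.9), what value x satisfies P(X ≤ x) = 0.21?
64.4678

We have X ~ Normal(μ=66, σ=1.9).

We want to find x such that P(X ≤ x) = 0.21.

This is the 21st percentile, which means 21% of values fall below this point.

Using the inverse CDF (quantile function):
x = F⁻¹(0.21) = 64.4678

Verification: P(X ≤ 64.4678) = 0.21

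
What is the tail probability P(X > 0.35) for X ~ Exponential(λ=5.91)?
0.126375

We have X ~ Exponential(λ=5.91).

P(X > 0.35) = 1 - P(X ≤ 0.35)
                = 1 - F(0.35)
                = 1 - 0.873625
                = 0.126375

So there's approximately a 12.6% chance that X exceeds 0.35.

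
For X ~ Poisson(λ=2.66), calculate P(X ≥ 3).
0.496527

We have X ~ Poisson(λ=2.66).

For discrete distributions, P(X ≥ 3) = 1 - P(X ≤ 2).

P(X ≤ 2) = 0.503473
P(X ≥ 3) = 1 - 0.503473 = 0.496527

So there's approximately a 49.7% chance that X is at least 3.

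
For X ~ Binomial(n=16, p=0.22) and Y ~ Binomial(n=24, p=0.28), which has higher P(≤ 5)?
X has higher probability (P(X ≤ 5) = 0.8812 > P(Y ≤ 5) = 0.2984)

Compute P(≤ 5) for each distribution:

X ~ Binomial(n=16, p=0.22):
P(X ≤ 5) = 0.8812

Y ~ Binomial(n=24, p=0.28):
P(Y ≤ 5) = 0.2984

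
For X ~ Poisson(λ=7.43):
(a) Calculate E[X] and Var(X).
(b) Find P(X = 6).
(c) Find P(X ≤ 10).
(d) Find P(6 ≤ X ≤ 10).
(a) E[X] = 7.4300, Var(X) = 7.4300
(b) P(X = 6) = 0.138609
(c) P(X ≤ 10) = 0.868176
(d) P(6 ≤ X ≤ 10) = 0.618994

We have X ~ Poisson(λ=7.43).

(a) Moments:
E[X] = 7.4300
Var(X) = 7.4300
σ = √Var(X) = 2.7258

(b) Point probability using PMF:
P(X = 6) = 0.138609

(c) Cumulative probability using CDF:
P(X ≤ 10) = F(10) = 0.868176

(d) Range probability:
P(6 ≤ X ≤ 10) = P(X ≤ 10) - P(X ≤ 5)
                   = F(10) - F(5)
                   = 0.868176 - 0.249182
                   = 0.618994

This means approximately 61.9% of outcomes fall in the interval [6, 10].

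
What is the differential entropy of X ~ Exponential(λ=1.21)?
0.8094 nats

We have X ~ Exponential(λ=1.21).

The differential entropy measures the uncertainty or information content of the distribution.

For an Exponential distribution with λ=1.21:
h(X) = 0.8094 nats

(In bits, this would be 1.1677 bits.)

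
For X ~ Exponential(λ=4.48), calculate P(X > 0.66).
0.051985

We have X ~ Exponential(λ=4.48).

P(X > 0.66) = 1 - P(X ≤ 0.66)
                = 1 - F(0.66)
                = 1 - 0.948015
                = 0.051985

So there's approximately a 5.2% chance that X exceeds 0.66.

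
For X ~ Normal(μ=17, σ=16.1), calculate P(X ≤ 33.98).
0.854209

We have X ~ Normal(μ=17, σ=16.1).

The CDF gives us P(X ≤ k).

Using the CDF:
P(X ≤ 33.98) = 0.854209

This means there's approximately a 85.4% chance that X is at most 33.98.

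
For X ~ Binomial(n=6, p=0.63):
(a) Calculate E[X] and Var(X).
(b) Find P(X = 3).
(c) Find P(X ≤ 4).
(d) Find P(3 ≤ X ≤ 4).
(a) E[X] = 3.7800, Var(X) = 1.3986
(b) P(X = 3) = 0.253313
(c) P(X ≤ 4) = 0.717156
(d) P(3 ≤ X ≤ 4) = 0.576800

We have X ~ Binomial(n=6, p=0.63).

(a) Moments:
E[X] = 3.7800
Var(X) = 1.3986
σ = √Var(X) = 1.1826

(b) Point probability using PMF:
P(X = 3) = 0.253313

(c) Cumulative probability using CDF:
P(X ≤ 4) = F(4) = 0.717156

(d) Range probability:
P(3 ≤ X ≤ 4) = P(X ≤ 4) - P(X ≤ 2)
                   = F(4) - F(2)
                   = 0.717156 - 0.140356
                   = 0.576800

This means approximately 57.7% of outcomes fall in the interval [3, 4].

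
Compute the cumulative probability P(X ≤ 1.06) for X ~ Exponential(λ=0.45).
0.379357

We have X ~ Exponential(λ=0.45).

The CDF gives us P(X ≤ k).

Using the CDF:
P(X ≤ 1.06) = 0.379357

This means there's approximately a 37.9% chance that X is at most 1.06.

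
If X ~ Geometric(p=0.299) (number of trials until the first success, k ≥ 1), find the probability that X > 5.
0.169274

We have X ~ Geometric(p=0.299) (number of trials until the first success, k ≥ 1).

P(X > 5) = 1 - P(X ≤ 5)
                = 1 - F(5)
                = 1 - 0.830726
                = 0.169274

So there's approximately a 16.9% chance that X exceeds 5.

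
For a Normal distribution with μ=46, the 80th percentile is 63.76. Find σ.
σ = 21.1021

For X ~ Normal(μ, σ), the p-th percentile satisfies x = μ + z_p × σ,
where z_p = Φ⁻¹(p) is the standard normal quantile.

Step 1: z_{0.8} = Φ⁻¹(0.8) = 0.8416

Step 2: Solve for σ:
63.76 = 46 + 0.8416 × σ
σ = (63.76 - 46) / 0.8416
σ = 17.76 / 0.8416
σ = 21.1021

Verification: μ + z × σ = 46 + 0.8416 × 21.1021 = 63.76 ✓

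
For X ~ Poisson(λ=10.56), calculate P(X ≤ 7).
0.173944

We have X ~ Poisson(λ=10.56).

The CDF gives us P(X ≤ k).

Using the CDF:
P(X ≤ 7) = 0.173944

This means there's approximately a 17.4% chance that X is at most 7.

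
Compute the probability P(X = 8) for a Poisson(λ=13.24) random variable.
0.041641

We have X ~ Poisson(λ=13.24).

For a Poisson distribution, the PMF gives us the probability of each outcome.

Using the PMF formula:
P(X = 8) = 0.041641

Rounded to 4 decimal places: 0.0416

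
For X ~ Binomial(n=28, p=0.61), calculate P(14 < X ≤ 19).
0.666554

We have X ~ Binomial(n=28, p=0.61).

To find P(14 < X ≤ 19), we use:
P(14 < X ≤ 19) = P(X ≤ 19) - P(X ≤ 14)
                 = F(19) - F(14)
                 = 0.825233 - 0.158679
                 = 0.666554

So there's approximately a 66.7% chance that X falls in this range.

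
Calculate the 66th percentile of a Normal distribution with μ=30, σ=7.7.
33.1760

We have X ~ Normal(μ=30, σ=7.7).

We want to find x such that P(X ≤ x) = 0.66.

This is the 66th percentile, which means 66% of values fall below this point.

Using the inverse CDF (quantile function):
x = F⁻¹(0.66) = 33.1760

Verification: P(X ≤ 33.1760) = 0.66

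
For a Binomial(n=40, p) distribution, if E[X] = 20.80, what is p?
p = 0.52

For a Binomial(n, p) distribution:
E[X] = n × p

Given n = 40 and E[X] = 20.80:
20.80 = 40 × p
p = 20.80 / 40 = 0.52

Verification: Binomial(40, 0.52) has E[X] = 20.80 ✓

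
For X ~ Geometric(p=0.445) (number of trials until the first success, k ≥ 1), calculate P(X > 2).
0.308025

We have X ~ Geometric(p=0.445) (number of trials until the first success, k ≥ 1).

P(X > 2) = 1 - P(X ≤ 2)
                = 1 - F(2)
                = 1 - 0.691975
                = 0.308025

So there's approximately a 30.8% chance that X exceeds 2.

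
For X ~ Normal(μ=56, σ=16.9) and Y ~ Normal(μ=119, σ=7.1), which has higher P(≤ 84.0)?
X has higher probability (P(X ≤ 84.0) = 0.9512 > P(Y ≤ 84.0) = 0.0000)

Compute P(≤ 84.0) for each distribution:

X ~ Normal(μ=56, σ=16.9):
P(X ≤ 84.0) = 0.9512

Y ~ Normal(μ=119, σ=7.1):
P(Y ≤ 84.0) = 0.0000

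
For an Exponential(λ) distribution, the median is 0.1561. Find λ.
λ = 4.4404

For X ~ Exponential(λ), the CDF is F(x) = 1 - e^(-λx).
The median m satisfies F(m) = 0.5:
1 - e^(-λm) = 0.5
e^(-λm) = 0.5
λm = ln(2)
m = ln(2) / λ

Given m = 0.1561:
λ = ln(2) / 0.1561 = 0.693147 / 0.1561 = 4.4404

Verification: ln(2) / 4.4404 = 0.1561 ✓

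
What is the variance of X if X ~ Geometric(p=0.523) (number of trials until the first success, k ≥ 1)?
1.7439

We have X ~ Geometric(p=0.523) (number of trials until the first success, k ≥ 1).

For a Geometric distribution with p=0.523 (number of trials until the first success, k ≥ 1):
Var(X) = 1.7439

The variance measures the spread of the distribution around the mean.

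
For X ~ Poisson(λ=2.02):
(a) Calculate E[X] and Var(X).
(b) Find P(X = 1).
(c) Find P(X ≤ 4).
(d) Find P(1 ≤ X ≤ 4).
(a) E[X] = 2.0200, Var(X) = 2.0200
(b) P(X = 1) = 0.267964
(c) P(X ≤ 4) = 0.945524
(d) P(1 ≤ X ≤ 4) = 0.812869

We have X ~ Poisson(λ=2.02).

(a) Moments:
E[X] = 2.0200
Var(X) = 2.0200
σ = √Var(X) = 1.4213

(b) Point probability using PMF:
P(X = 1) = 0.267964

(c) Cumulative probability using CDF:
P(X ≤ 4) = F(4) = 0.945524

(d) Range probability:
P(1 ≤ X ≤ 4) = P(X ≤ 4) - P(X ≤ 0)
                   = F(4) - F(0)
                   = 0.945524 - 0.132655
                   = 0.812869

This means approximately 81.3% of outcomes fall in the interval [1, 4].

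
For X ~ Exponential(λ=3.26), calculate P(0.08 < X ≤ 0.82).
0.701404

We have X ~ Exponential(λ=3.26).

To find P(0.08 < X ≤ 0.82), we use:
P(0.08 < X ≤ 0.82) = P(X ≤ 0.82) - P(X ≤ 0.08)
                 = F(0.82) - F(0.08)
                 = 0.930969 - 0.229565
                 = 0.701404

So there's approximately a 70.1% chance that X falls in this range.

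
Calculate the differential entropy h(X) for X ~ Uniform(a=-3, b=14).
2.8332 nats

We have X ~ Uniform(a=-3, b=14).

The differential entropy measures the uncertainty or information content of the distribution.

For a Uniform distribution with a=-3, b=14:
h(X) = 2.8332 nats

(In bits, this would be 4.0875 bits.)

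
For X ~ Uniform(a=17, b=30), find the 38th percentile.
21.9400

We have X ~ Uniform(a=17, b=30).

We want to find x such that P(X ≤ x) = 0.38.

This is the 38th percentile, which means 38% of values fall below this point.

Using the inverse CDF (quantile function):
x = F⁻¹(0.38) = 21.9400

Verification: P(X ≤ 21.9400) = 0.38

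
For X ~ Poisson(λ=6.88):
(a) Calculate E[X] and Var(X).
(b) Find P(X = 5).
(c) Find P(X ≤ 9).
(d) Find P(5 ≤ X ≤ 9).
(a) E[X] = 6.8800, Var(X) = 6.8800
(b) P(X = 5) = 0.132073
(c) P(X ≤ 9) = 0.842453
(d) P(5 ≤ X ≤ 9) = 0.658230

We have X ~ Poisson(λ=6.88).

(a) Moments:
E[X] = 6.8800
Var(X) = 6.8800
σ = √Var(X) = 2.6230

(b) Point probability using PMF:
P(X = 5) = 0.132073

(c) Cumulative probability using CDF:
P(X ≤ 9) = F(9) = 0.842453

(d) Range probability:
P(5 ≤ X ≤ 9) = P(X ≤ 9) - P(X ≤ 4)
                   = F(9) - F(4)
                   = 0.842453 - 0.184223
                   = 0.658230

This means approximately 65.8% of outcomes fall in the interval [5, 9].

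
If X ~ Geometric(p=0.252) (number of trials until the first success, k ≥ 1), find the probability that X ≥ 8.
0.131012

We have X ~ Geometric(p=0.252) (number of trials until the first success, k ≥ 1).

For discrete distributions, P(X ≥ 8) = 1 - P(X ≤ 7).

P(X ≤ 7) = 0.868988
P(X ≥ 8) = 1 - 0.868988 = 0.131012

So there's approximately a 13.1% chance that X is at least 8.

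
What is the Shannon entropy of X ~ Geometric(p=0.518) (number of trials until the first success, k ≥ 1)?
1.3369 nats

We have X ~ Geometric(p=0.518) (number of trials until the first success, k ≥ 1).

The Shannon entropy measures the uncertainty or information content of the distribution.

For a Geometric distribution with p=0.518 (number of trials until the first success, k ≥ 1):
H(X) = 1.3369 nats

(In bits, this would be 1.9287 bits.)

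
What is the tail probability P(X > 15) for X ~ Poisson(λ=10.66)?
0.075581

We have X ~ Poisson(λ=10.66).

P(X > 15) = 1 - P(X ≤ 15)
                = 1 - F(15)
                = 1 - 0.924419
                = 0.075581

So there's approximately a 7.6% chance that X exceeds 15.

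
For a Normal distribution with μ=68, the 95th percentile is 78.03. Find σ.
σ = 6.0978

For X ~ Normal(μ, σ), the p-th percentile satisfies x = μ + z_p × σ,
where z_p = Φ⁻¹(p) is the standard normal quantile.

Step 1: z_{0.95} = Φ⁻¹(0.95) = 1.6449

Step 2: Solve for σ:
78.03 = 68 + 1.6449 × σ
σ = (78.03 - 68) / 1.6449
σ = 10.03 / 1.6449
σ = 6.0978

Verification: μ + z × σ = 68 + 1.6449 × 6.0978 = 78.03 ✓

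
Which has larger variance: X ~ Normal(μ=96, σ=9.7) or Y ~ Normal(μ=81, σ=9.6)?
X has larger variance (94.0900 > 92.1600)

Compute the variance for each distribution:

X ~ Normal(μ=96, σ=9.7):
Var(X) = 94.0900

Y ~ Normal(μ=81, σ=9.6):
Var(Y) = 92.1600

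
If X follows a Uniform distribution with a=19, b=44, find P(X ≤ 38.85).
0.794000

We have X ~ Uniform(a=19, b=44).

The CDF gives us P(X ≤ k).

Using the CDF:
P(X ≤ 38.85) = 0.794000

This means there's approximately a 79.4% chance that X is at most 38.85.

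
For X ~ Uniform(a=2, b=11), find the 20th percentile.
3.8000

We have X ~ Uniform(a=2, b=11).

We want to find x such that P(X ≤ x) = 0.2.

This is the 20th percentile, which means 20% of values fall below this point.

Using the inverse CDF (quantile function):
x = F⁻¹(0.2) = 3.8000

Verification: P(X ≤ 3.8000) = 0.2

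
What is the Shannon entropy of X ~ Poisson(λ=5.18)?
2.2229 nats

We have X ~ Poisson(λ=5.18).

The Shannon entropy measures the uncertainty or information content of the distribution.

For a Poisson distribution with λ=5.18:
H(X) = 2.2229 nats

(In bits, this would be 3.2069 bits.)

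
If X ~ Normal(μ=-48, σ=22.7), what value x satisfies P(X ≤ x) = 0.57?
-43.9963

We have X ~ Normal(μ=-48, σ=22.7).

We want to find x such that P(X ≤ x) = 0.57.

This is the 57th percentile, which means 57% of values fall below this point.

Using the inverse CDF (quantile function):
x = F⁻¹(0.57) = -43.9963

Verification: P(X ≤ -43.9963) = 0.57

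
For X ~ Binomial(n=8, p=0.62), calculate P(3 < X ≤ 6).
0.726842

We have X ~ Binomial(n=8, p=0.62).

To find P(3 < X ≤ 6), we use:
P(3 < X ≤ 6) = P(X ≤ 6) - P(X ≤ 3)
                 = F(6) - F(3)
                 = 0.871109 - 0.144267
                 = 0.726842

So there's approximately a 72.7% chance that X falls in this range.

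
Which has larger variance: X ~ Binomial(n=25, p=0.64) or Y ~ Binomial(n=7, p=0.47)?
X has larger variance (5.7600 > 1.7437)

Compute the variance for each distribution:

X ~ Binomial(n=25, p=0.64):
Var(X) = 5.7600

Y ~ Binomial(n=7, p=0.47):
Var(Y) = 1.7437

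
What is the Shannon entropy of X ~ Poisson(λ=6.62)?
2.3501 nats

We have X ~ Poisson(λ=6.62).

The Shannon entropy measures the uncertainty or information content of the distribution.

For a Poisson distribution with λ=6.62:
H(X) = 2.3501 nats

(In bits, this would be 3.3905 bits.)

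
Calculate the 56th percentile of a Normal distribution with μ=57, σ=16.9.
59.5514

We have X ~ Normal(μ=57, σ=16.9).

We want to find x such that P(X ≤ x) = 0.56.

This is the 56th percentile, which means 56% of values fall below this point.

Using the inverse CDF (quantile function):
x = F⁻¹(0.56) = 59.5514

Verification: P(X ≤ 59.5514) = 0.56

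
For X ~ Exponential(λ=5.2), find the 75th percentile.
0.2666

We have X ~ Exponential(λ=5.2).

We want to find x such that P(X ≤ x) = 0.75.

This is the 75th percentile, which means 75% of values fall below this point.

Using the inverse CDF (quantile function):
x = F⁻¹(0.75) = 0.2666

Verification: P(X ≤ 0.2666) = 0.75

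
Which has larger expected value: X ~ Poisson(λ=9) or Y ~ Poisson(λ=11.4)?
Y has larger mean (11.4000 > 9.0000)

Compute the expected value for each distribution:

X ~ Poisson(λ=9):
E[X] = 9.0000

Y ~ Poisson(λ=11.4):
E[Y] = 11.4000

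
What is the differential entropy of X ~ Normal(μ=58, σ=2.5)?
2.3352 nats

We have X ~ Normal(μ=58, σ=2.5).

The differential entropy measures the uncertainty or information content of the distribution.

For a Normal distribution with μ=58, σ=2.5:
h(X) = 2.3352 nats

(In bits, this would be 3.3690 bits.)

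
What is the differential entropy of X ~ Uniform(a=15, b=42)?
3.2958 nats

We have X ~ Uniform(a=15, b=42).

The differential entropy measures the uncertainty or information content of the distribution.

For a Uniform distribution with a=15, b=42:
h(X) = 3.2958 nats

(In bits, this would be 4.7549 bits.)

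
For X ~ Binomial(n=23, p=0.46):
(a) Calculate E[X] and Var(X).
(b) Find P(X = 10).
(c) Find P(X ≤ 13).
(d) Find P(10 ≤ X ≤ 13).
(a) E[X] = 10.5800, Var(X) = 5.7132
(b) P(X = 10) = 0.161120
(c) P(X ≤ 13) = 0.888941
(d) P(10 ≤ X ≤ 13) = 0.561094

We have X ~ Binomial(n=23, p=0.46).

(a) Moments:
E[X] = 10.5800
Var(X) = 5.7132
σ = √Var(X) = 2.3902

(b) Point probability using PMF:
P(X = 10) = 0.161120

(c) Cumulative probability using CDF:
P(X ≤ 13) = F(13) = 0.888941

(d) Range probability:
P(10 ≤ X ≤ 13) = P(X ≤ 13) - P(X ≤ 9)
                   = F(13) - F(9)
                   = 0.888941 - 0.327847
                   = 0.561094

This means approximately 56.1% of outcomes fall in the interval [10, 13].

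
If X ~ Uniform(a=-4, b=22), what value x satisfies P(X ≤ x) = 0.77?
16.0200

We have X ~ Uniform(a=-4, b=22).

We want to find x such that P(X ≤ x) = 0.77.

This is the 77th percentile, which means 77% of values fall below this point.

Using the inverse CDF (quantile function):
x = F⁻¹(0.77) = 16.0200

Verification: P(X ≤ 16.0200) = 0.77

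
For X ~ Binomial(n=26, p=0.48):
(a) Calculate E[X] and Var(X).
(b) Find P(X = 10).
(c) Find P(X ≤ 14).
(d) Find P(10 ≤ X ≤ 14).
(a) E[X] = 12.4800, Var(X) = 6.4896
(b) P(X = 10) = 0.098560
(c) P(X ≤ 14) = 0.786075
(d) P(10 ≤ X ≤ 14) = 0.665477

We have X ~ Binomial(n=26, p=0.48).

(a) Moments:
E[X] = 12.4800
Var(X) = 6.4896
σ = √Var(X) = 2.5475

(b) Point probability using PMF:
P(X = 10) = 0.098560

(c) Cumulative probability using CDF:
P(X ≤ 14) = F(14) = 0.786075

(d) Range probability:
P(10 ≤ X ≤ 14) = P(X ≤ 14) - P(X ≤ 9)
                   = F(14) - F(9)
                   = 0.786075 - 0.120598
                   = 0.665477

This means approximately 66.5% of outcomes fall in the interval [10, 14].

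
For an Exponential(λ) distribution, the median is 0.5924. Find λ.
λ = 1.1701

For X ~ Exponential(λ), the CDF is F(x) = 1 - e^(-λx).
The median m satisfies F(m) = 0.5:
1 - e^(-λm) = 0.5
e^(-λm) = 0.5
λm = ln(2)
m = ln(2) / λ

Given m = 0.5924:
λ = ln(2) / 0.5924 = 0.693147 / 0.5924 = 1.1701

Verification: ln(2) / 1.1701 = 0.5924 ✓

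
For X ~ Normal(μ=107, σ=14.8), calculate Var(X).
219.0400

We have X ~ Normal(μ=107, σ=14.8).

For a Normal distribution with μ=107, σ=14.8:
Var(X) = 219.0400

The variance measures the spread of the distribution around the mean.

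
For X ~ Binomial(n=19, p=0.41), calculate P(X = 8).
0.181996

We have X ~ Binomial(n=19, p=0.41).

For a Binomial distribution, the PMF gives us the probability of each outcome.

Using the PMF formula:
P(X = 8) = 0.181996

Rounded to 4 decimal places: 0.1820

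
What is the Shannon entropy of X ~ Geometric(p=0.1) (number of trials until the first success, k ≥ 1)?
3.2508 nats

We have X ~ Geometric(p=0.1) (number of trials until the first success, k ≥ 1).

The Shannon entropy measures the uncertainty or information content of the distribution.

For a Geometric distribution with p=0.1 (number of trials until the first success, k ≥ 1):
H(X) = 3.2508 nats

(In bits, this would be 4.6900 bits.)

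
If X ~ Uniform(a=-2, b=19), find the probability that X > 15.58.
0.162857

We have X ~ Uniform(a=-2, b=19).

P(X > 15.58) = 1 - P(X ≤ 15.58)
                = 1 - F(15.58)
                = 1 - 0.837143
                = 0.162857

So there's approximately a 16.3% chance that X exceeds 15.58.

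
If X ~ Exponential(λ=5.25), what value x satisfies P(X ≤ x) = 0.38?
0.0911

We have X ~ Exponential(λ=5.25).

We want to find x such that P(X ≤ x) = 0.38.

This is the 38th percentile, which means 38% of values fall below this point.

Using the inverse CDF (quantile function):
x = F⁻¹(0.38) = 0.0911

Verification: P(X ≤ 0.0911) = 0.38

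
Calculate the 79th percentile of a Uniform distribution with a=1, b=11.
8.9000

We have X ~ Uniform(a=1, b=11).

We want to find x such that P(X ≤ x) = 0.79.

This is the 79th percentile, which means 79% of values fall below this point.

Using the inverse CDF (quantile function):
x = F⁻¹(0.79) = 8.9000

Verification: P(X ≤ 8.9000) = 0.79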